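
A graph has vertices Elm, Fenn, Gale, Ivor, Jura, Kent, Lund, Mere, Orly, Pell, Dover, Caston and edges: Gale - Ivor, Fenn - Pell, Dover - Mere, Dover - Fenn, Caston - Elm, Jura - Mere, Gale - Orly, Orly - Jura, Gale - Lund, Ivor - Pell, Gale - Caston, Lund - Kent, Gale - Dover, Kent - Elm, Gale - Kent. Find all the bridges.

The edges on the cycle Gale-Lund-Kent-Gale are not bridges since each lies on that cycle.
Every edge lies on some cycle, so there are no bridges.

none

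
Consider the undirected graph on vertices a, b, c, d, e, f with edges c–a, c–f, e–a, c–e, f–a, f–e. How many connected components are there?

3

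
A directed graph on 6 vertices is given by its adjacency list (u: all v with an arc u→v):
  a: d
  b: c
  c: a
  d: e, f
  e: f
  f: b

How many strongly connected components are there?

1

{a, b, c, d, e, f} are all mutually reachable — one SCC of size 6.
That gives 1 strongly connected component.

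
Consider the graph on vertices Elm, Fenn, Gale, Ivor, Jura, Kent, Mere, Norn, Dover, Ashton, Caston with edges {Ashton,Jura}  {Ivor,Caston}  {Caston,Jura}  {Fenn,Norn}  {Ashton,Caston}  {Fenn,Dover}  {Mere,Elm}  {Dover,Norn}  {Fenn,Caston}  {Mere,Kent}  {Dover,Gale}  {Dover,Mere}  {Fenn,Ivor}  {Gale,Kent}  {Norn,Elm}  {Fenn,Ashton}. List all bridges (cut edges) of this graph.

none

The edges on the cycle Fenn-Ashton-Jura-Caston-Fenn are not bridges since each lies on that cycle.
Every edge lies on some cycle, so there are no bridges.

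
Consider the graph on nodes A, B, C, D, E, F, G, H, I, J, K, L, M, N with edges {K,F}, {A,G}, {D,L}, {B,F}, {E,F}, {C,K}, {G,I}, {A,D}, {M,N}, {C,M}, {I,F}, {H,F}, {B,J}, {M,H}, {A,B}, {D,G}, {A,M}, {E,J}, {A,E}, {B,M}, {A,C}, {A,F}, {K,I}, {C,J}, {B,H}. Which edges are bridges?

D-L, M-N

The edges on the cycle A-C-J-B-A are not bridges since each lies on that cycle.
But removing N - M disconnects N from M; removing L - D disconnects L from D — these are bridges.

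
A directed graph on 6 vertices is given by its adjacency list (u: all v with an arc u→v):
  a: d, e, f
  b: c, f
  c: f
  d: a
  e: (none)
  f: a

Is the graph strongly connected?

There is no directed path from f to c, so the graph is not strongly connected.

No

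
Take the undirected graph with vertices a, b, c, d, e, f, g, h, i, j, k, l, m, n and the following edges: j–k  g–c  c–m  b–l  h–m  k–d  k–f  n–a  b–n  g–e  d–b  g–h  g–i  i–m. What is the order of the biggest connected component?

Starting from c we can reach c, e, g, h, i, m. That is one component of size 6.
Starting from a we can reach a, b, d, f, j, k, l, n. That is one component of size 8.
The largest has 8 vertices.

8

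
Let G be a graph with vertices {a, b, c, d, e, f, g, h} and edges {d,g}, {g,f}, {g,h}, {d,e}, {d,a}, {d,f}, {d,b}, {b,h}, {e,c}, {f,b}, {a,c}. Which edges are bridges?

The edges on the cycle d-e-c-a-d are not bridges since each lies on that cycle.
Every edge lies on some cycle, so there are no bridges.

none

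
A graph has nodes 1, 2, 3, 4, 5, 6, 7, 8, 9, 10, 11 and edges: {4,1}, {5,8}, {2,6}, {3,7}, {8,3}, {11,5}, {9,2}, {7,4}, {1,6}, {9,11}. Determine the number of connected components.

2

10 is isolated — a component by itself.
Starting from 1 we can reach 1, 2, 3, 4, 5, 6, 7, 8, 9, 11. That is one component of size 10.
Total: 2 components.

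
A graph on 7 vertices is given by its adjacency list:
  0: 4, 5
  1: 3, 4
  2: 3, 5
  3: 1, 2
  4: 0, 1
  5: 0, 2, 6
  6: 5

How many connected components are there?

1

Starting from 0 we can reach 0, 1, 2, 3, 4, 5, 6. That is one component of size 7.
Total: 1 component.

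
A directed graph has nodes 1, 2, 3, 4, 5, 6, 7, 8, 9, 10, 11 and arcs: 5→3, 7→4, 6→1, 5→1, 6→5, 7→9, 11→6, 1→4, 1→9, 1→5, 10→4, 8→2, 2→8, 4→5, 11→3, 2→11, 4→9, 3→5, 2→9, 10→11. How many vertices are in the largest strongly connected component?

4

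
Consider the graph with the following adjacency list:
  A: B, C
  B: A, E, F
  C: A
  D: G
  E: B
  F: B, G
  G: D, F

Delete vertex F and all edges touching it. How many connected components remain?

2

With F gone, the remaining components are: {D, G}; {A, B, C, E}.
That is 2 components.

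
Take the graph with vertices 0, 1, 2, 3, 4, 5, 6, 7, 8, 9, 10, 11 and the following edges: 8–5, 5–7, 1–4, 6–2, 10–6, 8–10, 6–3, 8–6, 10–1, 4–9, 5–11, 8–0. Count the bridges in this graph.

The edges on the cycle 8-10-6-8 are not bridges since each lies on that cycle.
But removing 8–5 disconnects 8 from 5; removing 4–9 disconnects 4 from 9; removing 7–5 disconnects 7 from 5; removing 11–5 disconnects 11 from 5 — these are bridges.
In total 9 edges are bridges.

9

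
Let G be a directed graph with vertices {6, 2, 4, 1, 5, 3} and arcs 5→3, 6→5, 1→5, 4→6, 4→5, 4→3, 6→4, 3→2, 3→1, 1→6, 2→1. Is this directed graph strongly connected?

From 4 we can reach every vertex (1, 2, 3, 4, 5, 6), and every vertex can reach 4 (1, 2, 3, 4, 5, 6). So the whole graph is one strongly connected component.

Yes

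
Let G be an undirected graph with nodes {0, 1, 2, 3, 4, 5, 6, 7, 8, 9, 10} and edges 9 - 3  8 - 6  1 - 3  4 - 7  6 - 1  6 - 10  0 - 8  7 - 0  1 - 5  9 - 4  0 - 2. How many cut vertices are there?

3

Removing 0 increases the component count from 1 to 2, so 0 is a cut vertex.
Removing 1 increases the component count from 1 to 2, so 1 is a cut vertex.
Removing 6 increases the component count from 1 to 2, so 6 is a cut vertex.
By contrast removing 4 leaves 1 component; it is not a cut vertex. No other vertex is a cut vertex either.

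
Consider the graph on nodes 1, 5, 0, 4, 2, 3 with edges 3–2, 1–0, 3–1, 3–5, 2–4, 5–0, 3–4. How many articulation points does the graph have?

1

Removing 3 increases the component count from 1 to 2, so 3 is a cut vertex.
By contrast removing 1 leaves 1 component; it is not a cut vertex. No other vertex is a cut vertex either.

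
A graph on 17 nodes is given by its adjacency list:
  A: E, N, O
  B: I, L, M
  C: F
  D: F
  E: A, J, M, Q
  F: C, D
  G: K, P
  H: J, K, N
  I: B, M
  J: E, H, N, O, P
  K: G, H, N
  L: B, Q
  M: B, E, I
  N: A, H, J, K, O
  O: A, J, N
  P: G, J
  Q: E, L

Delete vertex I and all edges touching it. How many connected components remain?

2

With I gone, the remaining components are: {C, D, F}; {A, B, E, G, H, J, K, L, M, N, O, P, Q}.
That is 2 components.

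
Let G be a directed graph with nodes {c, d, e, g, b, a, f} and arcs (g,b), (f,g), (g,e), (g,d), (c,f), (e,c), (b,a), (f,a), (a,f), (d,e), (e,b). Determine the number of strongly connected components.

1

{a, b, c, d, e, f, g} are all mutually reachable — one SCC of size 7.
That gives 1 strongly connected component.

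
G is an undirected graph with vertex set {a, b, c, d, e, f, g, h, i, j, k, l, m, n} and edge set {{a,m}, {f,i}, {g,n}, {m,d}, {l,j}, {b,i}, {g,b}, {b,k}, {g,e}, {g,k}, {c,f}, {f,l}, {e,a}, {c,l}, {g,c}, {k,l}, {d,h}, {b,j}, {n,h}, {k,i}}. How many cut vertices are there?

1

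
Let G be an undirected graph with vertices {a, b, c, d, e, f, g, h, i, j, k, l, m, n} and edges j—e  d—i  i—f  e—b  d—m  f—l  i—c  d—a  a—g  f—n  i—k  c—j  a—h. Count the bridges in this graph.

13

removing d—a disconnects d from a; removing l—f disconnects l from f; removing i—f disconnects i from f; removing m—d disconnects m from d — these are bridges.
In total 13 edges are bridges.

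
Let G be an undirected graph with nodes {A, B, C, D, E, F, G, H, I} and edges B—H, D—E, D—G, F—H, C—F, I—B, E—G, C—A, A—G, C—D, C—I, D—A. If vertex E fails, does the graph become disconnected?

Deleting E leaves 1 component (was 1) (its neighbors D, G remain connected to each other), so E is not a cut vertex.

No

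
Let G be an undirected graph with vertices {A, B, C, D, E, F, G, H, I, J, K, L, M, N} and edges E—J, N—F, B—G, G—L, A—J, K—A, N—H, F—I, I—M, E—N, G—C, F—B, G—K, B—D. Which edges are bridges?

The edges on the cycle E-N-F-B-G-K-A-J-E are not bridges since each lies on that cycle.
But removing G—C disconnects G from C; removing I—M disconnects I from M; removing D—B disconnects D from B; removing N—H disconnects N from H — these are bridges.
In total 6 edges are bridges.

B-D, C-G, F-I, G-L, H-N, I-M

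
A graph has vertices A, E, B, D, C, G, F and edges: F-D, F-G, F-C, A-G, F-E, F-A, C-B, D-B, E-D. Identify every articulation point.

F

Removing F increases the component count from 1 to 2, so F is a cut vertex.
By contrast removing C leaves 1 component; it is not a cut vertex. No other vertex is a cut vertex either.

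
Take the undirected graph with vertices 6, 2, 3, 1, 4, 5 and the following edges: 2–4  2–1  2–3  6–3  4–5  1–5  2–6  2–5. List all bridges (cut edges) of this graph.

The edges on the cycle 2-6-3-2 are not bridges since each lies on that cycle.
Every edge lies on some cycle, so there are no bridges.

none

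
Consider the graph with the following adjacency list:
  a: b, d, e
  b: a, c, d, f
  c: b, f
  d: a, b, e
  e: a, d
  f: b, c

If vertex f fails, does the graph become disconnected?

No

Deleting f leaves 1 component (was 1) (its neighbors b, c remain connected to each other), so f is not a cut vertex.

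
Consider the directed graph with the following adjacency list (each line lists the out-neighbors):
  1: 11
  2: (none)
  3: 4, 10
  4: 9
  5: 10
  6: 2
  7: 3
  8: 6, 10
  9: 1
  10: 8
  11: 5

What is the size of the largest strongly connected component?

2

{8, 10} are all mutually reachable — one SCC of size 2.
{5} is an SCC by itself.
{6} is an SCC by itself.
{7} is an SCC by itself.
{2} is an SCC by itself.
(and 5 more singleton SCCs)
The largest has 2 vertices.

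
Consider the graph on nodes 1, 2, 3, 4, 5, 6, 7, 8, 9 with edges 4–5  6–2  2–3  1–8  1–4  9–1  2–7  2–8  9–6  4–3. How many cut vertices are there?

2

Removing 2 increases the component count from 1 to 2, so 2 is a cut vertex.
Removing 4 increases the component count from 1 to 2, so 4 is a cut vertex.
By contrast removing 9 leaves 1 component; it is not a cut vertex. No other vertex is a cut vertex either.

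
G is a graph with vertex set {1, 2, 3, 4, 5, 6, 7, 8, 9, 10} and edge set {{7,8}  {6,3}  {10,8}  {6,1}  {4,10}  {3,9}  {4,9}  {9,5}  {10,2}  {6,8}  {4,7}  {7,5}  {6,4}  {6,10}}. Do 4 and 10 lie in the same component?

From 4 we can reach 1, 2, 3, 4, 5, 6, 7, 8, 9, 10, which includes 10.

Yes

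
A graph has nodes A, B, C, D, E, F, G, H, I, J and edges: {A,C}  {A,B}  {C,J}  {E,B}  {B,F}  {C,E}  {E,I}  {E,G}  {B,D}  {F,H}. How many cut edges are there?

6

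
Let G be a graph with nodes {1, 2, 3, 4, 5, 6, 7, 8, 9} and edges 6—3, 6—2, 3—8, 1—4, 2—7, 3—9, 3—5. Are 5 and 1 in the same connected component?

The component containing 5 is {2, 3, 5, 6, 7, 8, 9}, and 1 is not in it.

No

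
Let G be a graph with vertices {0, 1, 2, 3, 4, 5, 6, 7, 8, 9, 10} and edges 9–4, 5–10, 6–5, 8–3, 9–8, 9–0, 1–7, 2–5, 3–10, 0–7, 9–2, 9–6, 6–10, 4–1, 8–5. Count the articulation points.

Removing 9 increases the component count from 1 to 2, so 9 is a cut vertex.
By contrast removing 5 leaves 1 component; it is not a cut vertex. No other vertex is a cut vertex either.

1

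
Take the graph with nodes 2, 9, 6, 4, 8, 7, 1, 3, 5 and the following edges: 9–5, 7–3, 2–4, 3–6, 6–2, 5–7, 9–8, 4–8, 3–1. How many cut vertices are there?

Removing 3 increases the component count from 1 to 2, so 3 is a cut vertex.
By contrast removing 9 leaves 1 component; it is not a cut vertex. No other vertex is a cut vertex either.

1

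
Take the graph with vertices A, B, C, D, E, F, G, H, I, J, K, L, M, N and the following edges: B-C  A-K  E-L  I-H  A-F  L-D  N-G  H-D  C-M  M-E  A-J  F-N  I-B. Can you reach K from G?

From G we can reach A, F, G, J, K, N, which includes K.

Yes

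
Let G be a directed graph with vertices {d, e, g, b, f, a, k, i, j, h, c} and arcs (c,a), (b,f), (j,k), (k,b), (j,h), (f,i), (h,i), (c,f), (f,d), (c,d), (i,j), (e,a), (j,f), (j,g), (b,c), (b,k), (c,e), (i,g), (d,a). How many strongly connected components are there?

{b, c, f, h, i, j, k} are all mutually reachable — one SCC of size 7.
{g} is an SCC by itself.
{a} is an SCC by itself.
{e} is an SCC by itself.
{d} is an SCC by itself.
That gives 5 strongly connected components.

5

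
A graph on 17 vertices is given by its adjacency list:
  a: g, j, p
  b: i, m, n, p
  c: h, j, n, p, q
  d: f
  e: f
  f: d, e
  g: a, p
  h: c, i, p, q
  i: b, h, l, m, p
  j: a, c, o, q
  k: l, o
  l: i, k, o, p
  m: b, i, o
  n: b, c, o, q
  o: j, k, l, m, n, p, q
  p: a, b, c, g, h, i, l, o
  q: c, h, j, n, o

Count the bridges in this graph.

2

The edges on the cycle i-p-o-k-l-i are not bridges since each lies on that cycle.
But removing d-f disconnects d from f; removing e-f disconnects e from f — these are bridges.
That makes 2 bridges.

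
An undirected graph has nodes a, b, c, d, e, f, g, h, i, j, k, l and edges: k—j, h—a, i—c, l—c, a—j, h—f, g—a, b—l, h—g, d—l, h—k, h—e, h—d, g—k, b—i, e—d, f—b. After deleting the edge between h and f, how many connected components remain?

h and f are still connected via h-d-l-b-f, so the component count stays at 1.

1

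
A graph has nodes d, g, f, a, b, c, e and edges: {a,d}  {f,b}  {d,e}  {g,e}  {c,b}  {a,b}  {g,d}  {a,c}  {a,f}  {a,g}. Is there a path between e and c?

From e we can reach a, b, c, d, e, f, g, which includes c.

Yes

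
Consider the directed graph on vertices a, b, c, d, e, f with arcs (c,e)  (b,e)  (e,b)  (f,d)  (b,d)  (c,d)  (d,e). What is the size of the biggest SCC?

3

{b, d, e} are all mutually reachable — one SCC of size 3.
{a} is an SCC by itself.
{c} is an SCC by itself.
{f} is an SCC by itself.
The largest has 3 vertices.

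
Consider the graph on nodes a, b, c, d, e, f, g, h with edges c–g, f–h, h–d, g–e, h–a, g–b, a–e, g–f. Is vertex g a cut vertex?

Deleting g raises the number of components from 1 to 3, so g is a cut vertex.

Yes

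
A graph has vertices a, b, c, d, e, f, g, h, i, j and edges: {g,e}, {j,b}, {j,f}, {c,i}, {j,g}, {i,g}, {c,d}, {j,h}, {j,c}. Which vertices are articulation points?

Removing c increases the component count from 2 to 3, so c is a cut vertex.
Removing g increases the component count from 2 to 3, so g is a cut vertex.
Removing j increases the component count from 2 to 5, so j is a cut vertex.
By contrast removing f leaves 2 components; it is not a cut vertex. No other vertex is a cut vertex either.

c, g, j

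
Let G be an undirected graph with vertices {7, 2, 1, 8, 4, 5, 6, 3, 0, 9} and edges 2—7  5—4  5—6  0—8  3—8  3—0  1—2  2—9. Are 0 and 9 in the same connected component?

The component containing 0 is {0, 3, 8}, and 9 is not in it.

No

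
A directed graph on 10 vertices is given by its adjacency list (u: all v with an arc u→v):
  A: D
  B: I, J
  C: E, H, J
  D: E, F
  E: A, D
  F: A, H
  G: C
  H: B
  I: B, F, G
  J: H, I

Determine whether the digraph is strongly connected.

From C we can reach every vertex (A, B, C, D, E, F, G, H, I, J), and every vertex can reach C (A, B, C, D, E, F, G, H, I, J). So the whole graph is one strongly connected component.

Yes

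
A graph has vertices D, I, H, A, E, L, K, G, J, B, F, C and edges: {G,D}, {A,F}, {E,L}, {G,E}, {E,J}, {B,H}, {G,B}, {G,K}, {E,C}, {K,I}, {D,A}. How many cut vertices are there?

Removing A increases the component count from 1 to 2, so A is a cut vertex.
Removing B increases the component count from 1 to 2, so B is a cut vertex.
Removing D increases the component count from 1 to 2, so D is a cut vertex.
Likewise E, G, K are cut vertices.
By contrast removing H leaves 1 component; it is not a cut vertex. No other vertex is a cut vertex either.

6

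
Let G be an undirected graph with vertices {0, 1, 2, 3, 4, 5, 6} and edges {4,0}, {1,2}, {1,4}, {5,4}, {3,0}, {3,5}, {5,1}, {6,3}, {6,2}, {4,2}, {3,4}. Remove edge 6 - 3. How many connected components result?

1

6 and 3 are still connected via 6-2-4-3, so the component count stays at 1.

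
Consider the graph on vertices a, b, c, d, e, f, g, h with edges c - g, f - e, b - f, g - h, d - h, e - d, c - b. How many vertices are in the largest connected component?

7

a is isolated — a component by itself.
Starting from b we can reach b, c, d, e, f, g, h. That is one component of size 7.
The largest has 7 vertices.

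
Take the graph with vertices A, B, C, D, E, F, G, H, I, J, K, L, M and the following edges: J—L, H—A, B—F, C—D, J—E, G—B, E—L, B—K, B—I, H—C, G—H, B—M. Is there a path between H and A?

Yes

From H we can reach A, B, C, D, F, G, H, I, K, M, which includes A.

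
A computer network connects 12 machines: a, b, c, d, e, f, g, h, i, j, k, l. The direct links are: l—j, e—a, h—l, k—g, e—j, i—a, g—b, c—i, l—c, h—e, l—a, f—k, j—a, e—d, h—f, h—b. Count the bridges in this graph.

The edges on the cycle h-e-j-l-h are not bridges since each lies on that cycle.
But removing e—d disconnects e from d — this is a bridge.

1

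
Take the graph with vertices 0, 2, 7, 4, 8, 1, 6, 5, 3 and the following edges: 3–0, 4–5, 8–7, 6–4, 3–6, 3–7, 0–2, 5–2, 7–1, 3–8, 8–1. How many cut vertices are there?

Removing 3 increases the component count from 1 to 2, so 3 is a cut vertex.
By contrast removing 7 leaves 1 component; it is not a cut vertex. No other vertex is a cut vertex either.

1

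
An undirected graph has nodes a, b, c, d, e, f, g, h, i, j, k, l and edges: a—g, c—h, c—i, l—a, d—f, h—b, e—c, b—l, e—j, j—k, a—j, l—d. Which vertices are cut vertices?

a, c, d, j, l

Removing a increases the component count from 1 to 2, so a is a cut vertex.
Removing c increases the component count from 1 to 2, so c is a cut vertex.
Removing d increases the component count from 1 to 2, so d is a cut vertex.
Likewise j, l are cut vertices.
By contrast removing h leaves 1 component; it is not a cut vertex. No other vertex is a cut vertex either.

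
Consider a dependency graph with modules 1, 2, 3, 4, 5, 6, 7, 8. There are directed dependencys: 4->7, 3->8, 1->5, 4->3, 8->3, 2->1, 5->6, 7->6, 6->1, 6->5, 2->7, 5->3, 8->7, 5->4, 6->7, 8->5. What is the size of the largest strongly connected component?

{1, 3, 4, 5, 6, 7, 8} are all mutually reachable — one SCC of size 7.
{2} is an SCC by itself.
The largest has 7 vertices.

7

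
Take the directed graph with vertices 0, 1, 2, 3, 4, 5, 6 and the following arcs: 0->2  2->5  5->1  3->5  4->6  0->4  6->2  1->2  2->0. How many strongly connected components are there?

2

{0, 1, 2, 4, 5, 6} are all mutually reachable — one SCC of size 6.
{3} is an SCC by itself.
That gives 2 strongly connected components.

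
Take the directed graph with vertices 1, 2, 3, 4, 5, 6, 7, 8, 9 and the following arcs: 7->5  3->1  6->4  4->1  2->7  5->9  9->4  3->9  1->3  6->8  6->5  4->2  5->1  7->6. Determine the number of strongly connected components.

2

{1, 2, 3, 4, 5, 6, 7, 9} are all mutually reachable — one SCC of size 8.
{8} is an SCC by itself.
That gives 2 strongly connected components.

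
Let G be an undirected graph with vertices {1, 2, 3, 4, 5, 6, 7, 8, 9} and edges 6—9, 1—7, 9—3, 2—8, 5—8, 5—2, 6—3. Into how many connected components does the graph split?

4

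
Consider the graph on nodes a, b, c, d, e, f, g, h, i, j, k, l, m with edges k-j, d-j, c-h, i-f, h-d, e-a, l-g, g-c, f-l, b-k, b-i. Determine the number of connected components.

3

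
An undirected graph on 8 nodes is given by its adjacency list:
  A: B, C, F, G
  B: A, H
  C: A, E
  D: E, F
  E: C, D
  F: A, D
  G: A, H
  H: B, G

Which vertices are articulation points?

A

Removing A increases the component count from 1 to 2, so A is a cut vertex.
By contrast removing B leaves 1 component; it is not a cut vertex. No other vertex is a cut vertex either.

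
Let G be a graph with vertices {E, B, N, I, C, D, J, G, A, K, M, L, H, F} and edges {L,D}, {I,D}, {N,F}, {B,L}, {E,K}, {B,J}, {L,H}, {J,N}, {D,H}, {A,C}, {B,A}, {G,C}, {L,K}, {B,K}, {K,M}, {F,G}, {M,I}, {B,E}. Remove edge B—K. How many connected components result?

B and K are still connected via B-E-K, so the component count stays at 1.

1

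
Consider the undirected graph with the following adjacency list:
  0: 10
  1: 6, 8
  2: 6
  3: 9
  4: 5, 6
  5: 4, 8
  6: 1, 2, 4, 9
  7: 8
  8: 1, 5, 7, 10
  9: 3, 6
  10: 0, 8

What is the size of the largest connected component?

11

Starting from 0 we can reach 0, 1, 2, 3, 4, 5, 6, 7, 8, 9, 10. That is one component of size 11.
The largest has 11 vertices.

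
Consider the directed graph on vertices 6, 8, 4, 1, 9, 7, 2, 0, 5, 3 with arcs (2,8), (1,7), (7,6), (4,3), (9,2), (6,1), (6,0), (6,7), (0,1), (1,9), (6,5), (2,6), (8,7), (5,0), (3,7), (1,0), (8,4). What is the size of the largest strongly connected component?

{0, 1, 2, 3, 4, 5, 6, 7, 8, 9} are all mutually reachable — one SCC of size 10.
The largest has 10 vertices.

10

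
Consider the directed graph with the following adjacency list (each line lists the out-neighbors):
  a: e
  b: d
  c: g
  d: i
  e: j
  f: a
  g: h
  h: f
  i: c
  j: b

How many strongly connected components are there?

1

{a, b, c, d, e, f, g, h, i, j} are all mutually reachable — one SCC of size 10.
That gives 1 strongly connected component.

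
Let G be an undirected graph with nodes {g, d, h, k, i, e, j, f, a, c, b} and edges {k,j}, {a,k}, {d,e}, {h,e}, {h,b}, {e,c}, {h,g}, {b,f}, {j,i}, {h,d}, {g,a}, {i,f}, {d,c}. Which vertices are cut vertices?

h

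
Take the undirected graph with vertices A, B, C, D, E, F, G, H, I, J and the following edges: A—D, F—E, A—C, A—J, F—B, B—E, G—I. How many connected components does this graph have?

4

H is isolated — a component by itself.
Starting from G we can reach G, I. That is one component of size 2.
Starting from B we can reach B, E, F. That is one component of size 3.
Starting from A we can reach A, C, D, J. That is one component of size 4.
Total: 4 components.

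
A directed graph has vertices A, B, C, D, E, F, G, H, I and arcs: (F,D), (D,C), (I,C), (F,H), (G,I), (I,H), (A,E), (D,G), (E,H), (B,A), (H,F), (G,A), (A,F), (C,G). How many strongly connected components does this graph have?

{A, C, D, E, F, G, H, I} are all mutually reachable — one SCC of size 8.
{B} is an SCC by itself.
That gives 2 strongly connected components.

2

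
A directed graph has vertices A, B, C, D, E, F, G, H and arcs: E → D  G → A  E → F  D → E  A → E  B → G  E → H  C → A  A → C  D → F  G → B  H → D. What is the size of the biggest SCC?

{D, E, H} are all mutually reachable — one SCC of size 3.
{B, G} are all mutually reachable — one SCC of size 2.
{A, C} are all mutually reachable — one SCC of size 2.
{F} is an SCC by itself.
The largest has 3 vertices.

3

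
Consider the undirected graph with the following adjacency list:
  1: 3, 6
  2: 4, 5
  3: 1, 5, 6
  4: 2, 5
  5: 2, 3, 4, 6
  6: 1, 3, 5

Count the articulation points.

Removing 5 increases the component count from 1 to 2, so 5 is a cut vertex.
By contrast removing 1 leaves 1 component; it is not a cut vertex. No other vertex is a cut vertex either.

1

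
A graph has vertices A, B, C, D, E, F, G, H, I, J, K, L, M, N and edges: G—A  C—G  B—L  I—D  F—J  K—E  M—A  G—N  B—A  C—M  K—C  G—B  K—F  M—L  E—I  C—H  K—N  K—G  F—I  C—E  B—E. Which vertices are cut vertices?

Removing C increases the component count from 1 to 2, so C is a cut vertex.
Removing F increases the component count from 1 to 2, so F is a cut vertex.
Removing I increases the component count from 1 to 2, so I is a cut vertex.
By contrast removing E leaves 1 component; it is not a cut vertex. No other vertex is a cut vertex either.

C, F, I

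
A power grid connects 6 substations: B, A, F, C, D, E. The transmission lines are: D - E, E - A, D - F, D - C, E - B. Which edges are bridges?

removing D - C disconnects D from C; removing E - A disconnects E from A; removing E - D disconnects E from D; removing E - B disconnects E from B — these are bridges.
In total 5 edges are bridges.

A-E, B-E, C-D, D-E, D-F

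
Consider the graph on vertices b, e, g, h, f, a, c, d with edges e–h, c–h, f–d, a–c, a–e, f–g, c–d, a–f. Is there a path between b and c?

No

The component containing b is {b}, and c is not in it.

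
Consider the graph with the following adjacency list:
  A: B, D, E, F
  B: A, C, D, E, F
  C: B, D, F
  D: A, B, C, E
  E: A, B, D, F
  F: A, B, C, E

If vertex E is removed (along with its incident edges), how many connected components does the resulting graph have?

With E gone, the remaining components are: {A, B, C, D, F}.
That is 1 component.

1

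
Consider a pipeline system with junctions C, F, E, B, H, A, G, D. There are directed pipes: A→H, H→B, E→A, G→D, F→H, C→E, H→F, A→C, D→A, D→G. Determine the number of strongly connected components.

4

{A, C, E} are all mutually reachable — one SCC of size 3.
{D, G} are all mutually reachable — one SCC of size 2.
{F, H} are all mutually reachable — one SCC of size 2.
{B} is an SCC by itself.
That gives 4 strongly connected components.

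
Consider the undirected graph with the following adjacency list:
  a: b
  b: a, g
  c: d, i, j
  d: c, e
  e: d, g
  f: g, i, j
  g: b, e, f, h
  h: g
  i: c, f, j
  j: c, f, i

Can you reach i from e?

Yes

From e we can reach a, b, c, d, e, f, g, h, i, j, which includes i.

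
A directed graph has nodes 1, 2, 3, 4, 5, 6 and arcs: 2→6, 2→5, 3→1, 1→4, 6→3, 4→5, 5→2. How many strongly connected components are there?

1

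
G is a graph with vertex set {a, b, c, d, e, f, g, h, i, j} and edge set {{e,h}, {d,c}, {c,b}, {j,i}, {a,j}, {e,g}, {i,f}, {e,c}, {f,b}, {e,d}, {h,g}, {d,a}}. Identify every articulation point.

Removing e increases the component count from 1 to 2, so e is a cut vertex.
By contrast removing i leaves 1 component; it is not a cut vertex. No other vertex is a cut vertex either.

e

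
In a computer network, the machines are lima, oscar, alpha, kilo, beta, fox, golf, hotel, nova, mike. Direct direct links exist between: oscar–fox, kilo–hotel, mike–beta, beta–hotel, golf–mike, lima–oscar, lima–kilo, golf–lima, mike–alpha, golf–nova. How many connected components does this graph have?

1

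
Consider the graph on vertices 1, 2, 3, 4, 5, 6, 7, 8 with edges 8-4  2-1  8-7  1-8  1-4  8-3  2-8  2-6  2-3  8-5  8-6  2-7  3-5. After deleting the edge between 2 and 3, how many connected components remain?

1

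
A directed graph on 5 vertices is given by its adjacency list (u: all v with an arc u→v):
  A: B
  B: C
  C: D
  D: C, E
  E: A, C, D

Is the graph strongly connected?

From B we can reach every vertex (A, B, C, D, E), and every vertex can reach B (A, B, C, D, E). So the whole graph is one strongly connected component.

Yes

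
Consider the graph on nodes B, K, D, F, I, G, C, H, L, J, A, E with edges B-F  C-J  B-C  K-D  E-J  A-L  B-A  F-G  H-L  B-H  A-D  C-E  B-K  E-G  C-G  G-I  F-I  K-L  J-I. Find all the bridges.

none

The edges on the cycle B-K-D-A-B are not bridges since each lies on that cycle.
Every edge lies on some cycle, so there are no bridges.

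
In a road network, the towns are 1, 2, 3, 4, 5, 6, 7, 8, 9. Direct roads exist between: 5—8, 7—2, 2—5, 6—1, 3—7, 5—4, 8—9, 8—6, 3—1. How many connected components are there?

1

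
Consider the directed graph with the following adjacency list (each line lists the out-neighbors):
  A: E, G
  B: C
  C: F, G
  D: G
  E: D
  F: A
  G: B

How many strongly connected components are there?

{A, B, C, D, E, F, G} are all mutually reachable — one SCC of size 7.
That gives 1 strongly connected component.

1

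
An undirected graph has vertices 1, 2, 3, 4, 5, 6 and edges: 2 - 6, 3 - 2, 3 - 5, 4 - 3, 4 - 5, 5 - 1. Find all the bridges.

1-5, 2-3, 2-6

The edges on the cycle 4-3-5-4 are not bridges since each lies on that cycle.
But removing 2 - 6 disconnects 2 from 6; removing 3 - 2 disconnects 3 from 2; removing 5 - 1 disconnects 5 from 1 — these are bridges.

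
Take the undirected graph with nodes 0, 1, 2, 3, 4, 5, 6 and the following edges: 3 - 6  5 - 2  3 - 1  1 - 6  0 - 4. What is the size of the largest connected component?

Starting from 2 we can reach 2, 5. That is one component of size 2.
Starting from 0 we can reach 0, 4. That is one component of size 2.
Starting from 1 we can reach 1, 3, 6. That is one component of size 3.
The largest has 3 vertices.

3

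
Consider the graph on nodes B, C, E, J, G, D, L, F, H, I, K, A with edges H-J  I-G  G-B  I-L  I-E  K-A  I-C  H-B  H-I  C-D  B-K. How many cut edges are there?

The edges on the cycle H-I-G-B-H are not bridges since each lies on that cycle.
But removing I-E disconnects I from E; removing I-C disconnects I from C; removing C-D disconnects C from D; removing K-A disconnects K from A — these are bridges.
In total 7 edges are bridges.

7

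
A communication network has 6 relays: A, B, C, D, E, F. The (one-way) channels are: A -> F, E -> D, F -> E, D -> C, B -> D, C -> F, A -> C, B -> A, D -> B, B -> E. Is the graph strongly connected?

Yes

From A we can reach every vertex (A, B, C, D, E, F), and every vertex can reach A (A, B, C, D, E, F). So the whole graph is one strongly connected component.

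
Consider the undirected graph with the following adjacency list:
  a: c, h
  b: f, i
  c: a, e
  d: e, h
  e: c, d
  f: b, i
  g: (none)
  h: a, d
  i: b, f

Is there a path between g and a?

The component containing g is {g}, and a is not in it.

No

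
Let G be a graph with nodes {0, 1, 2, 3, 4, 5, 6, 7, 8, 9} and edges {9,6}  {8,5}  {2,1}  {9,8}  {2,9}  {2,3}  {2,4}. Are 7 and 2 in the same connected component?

No

The component containing 7 is {7}, and 2 is not in it.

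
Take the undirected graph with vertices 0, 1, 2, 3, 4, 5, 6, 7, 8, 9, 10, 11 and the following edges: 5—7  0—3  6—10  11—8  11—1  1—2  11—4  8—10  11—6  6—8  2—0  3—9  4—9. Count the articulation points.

Removing 11 increases the component count from 2 to 3, so 11 is a cut vertex.
By contrast removing 2 leaves 2 components; it is not a cut vertex. No other vertex is a cut vertex either.

1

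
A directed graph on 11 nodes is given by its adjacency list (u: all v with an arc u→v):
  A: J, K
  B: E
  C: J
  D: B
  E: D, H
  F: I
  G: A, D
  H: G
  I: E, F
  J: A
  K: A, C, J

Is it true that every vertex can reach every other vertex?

There is no directed path from E to I, so the graph is not strongly connected.

No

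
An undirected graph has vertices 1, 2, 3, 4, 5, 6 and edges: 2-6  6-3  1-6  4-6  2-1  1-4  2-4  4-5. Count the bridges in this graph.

2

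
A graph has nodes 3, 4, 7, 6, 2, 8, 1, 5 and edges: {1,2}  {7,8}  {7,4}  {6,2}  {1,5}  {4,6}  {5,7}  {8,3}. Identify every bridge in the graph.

The edges on the cycle 1-5-7-4-6-2-1 are not bridges since each lies on that cycle.
But removing 8-3 disconnects 8 from 3; removing 7-8 disconnects 7 from 8 — these are bridges.

3-8, 7-8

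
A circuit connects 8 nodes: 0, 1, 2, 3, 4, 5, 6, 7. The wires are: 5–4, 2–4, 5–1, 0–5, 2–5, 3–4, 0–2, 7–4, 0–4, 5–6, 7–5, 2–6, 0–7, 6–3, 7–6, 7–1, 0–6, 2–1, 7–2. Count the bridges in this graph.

0

The edges on the cycle 0-7-6-3-4-0 are not bridges since each lies on that cycle.
Every edge lies on some cycle, so there are no bridges.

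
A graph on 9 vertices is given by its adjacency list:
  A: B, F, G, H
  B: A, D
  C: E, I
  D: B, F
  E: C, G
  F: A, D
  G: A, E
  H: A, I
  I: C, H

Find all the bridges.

none

The edges on the cycle A-G-E-C-I-H-A are not bridges since each lies on that cycle.
Every edge lies on some cycle, so there are no bridges.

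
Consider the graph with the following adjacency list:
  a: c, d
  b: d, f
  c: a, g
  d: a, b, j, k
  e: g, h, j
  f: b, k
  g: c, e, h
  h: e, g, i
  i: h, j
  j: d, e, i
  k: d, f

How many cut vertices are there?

1

Removing d increases the component count from 1 to 2, so d is a cut vertex.
By contrast removing k leaves 1 component; it is not a cut vertex. No other vertex is a cut vertex either.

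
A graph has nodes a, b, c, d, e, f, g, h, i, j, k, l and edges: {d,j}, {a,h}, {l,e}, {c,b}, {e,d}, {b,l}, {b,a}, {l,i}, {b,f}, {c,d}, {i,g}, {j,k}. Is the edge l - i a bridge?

Yes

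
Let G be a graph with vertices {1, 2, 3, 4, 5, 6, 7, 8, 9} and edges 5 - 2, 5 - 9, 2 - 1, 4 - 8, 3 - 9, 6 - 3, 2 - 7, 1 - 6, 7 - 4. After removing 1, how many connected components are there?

1

With 1 gone, the remaining components are: {2, 3, 4, 5, 6, 7, 8, 9}.
That is 1 component.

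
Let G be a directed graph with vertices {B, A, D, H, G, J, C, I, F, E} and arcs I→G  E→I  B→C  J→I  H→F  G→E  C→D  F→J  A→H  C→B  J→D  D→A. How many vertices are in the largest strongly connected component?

{A, D, F, H, J} are all mutually reachable — one SCC of size 5.
{E, G, I} are all mutually reachable — one SCC of size 3.
{B, C} are all mutually reachable — one SCC of size 2.
The largest has 5 vertices.

5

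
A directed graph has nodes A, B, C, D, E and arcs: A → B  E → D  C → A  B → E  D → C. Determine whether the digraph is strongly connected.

Yes

From A we can reach every vertex (A, B, C, D, E), and every vertex can reach A (A, B, C, D, E). So the whole graph is one strongly connected component.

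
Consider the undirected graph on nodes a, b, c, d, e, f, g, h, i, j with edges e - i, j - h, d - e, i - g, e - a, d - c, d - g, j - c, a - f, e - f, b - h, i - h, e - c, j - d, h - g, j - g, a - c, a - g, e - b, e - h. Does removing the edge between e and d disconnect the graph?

After removing e - d, the path e-c-d still connects them, so the edge is not a bridge.

No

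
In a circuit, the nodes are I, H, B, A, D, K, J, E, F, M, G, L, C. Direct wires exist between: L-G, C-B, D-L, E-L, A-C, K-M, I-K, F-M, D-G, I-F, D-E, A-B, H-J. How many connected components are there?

4

Starting from H we can reach H, J. That is one component of size 2.
Starting from A we can reach A, B, C. That is one component of size 3.
Starting from F we can reach F, I, K, M. That is one component of size 4.
Starting from D we can reach D, E, G, L. That is one component of size 4.
Total: 4 components.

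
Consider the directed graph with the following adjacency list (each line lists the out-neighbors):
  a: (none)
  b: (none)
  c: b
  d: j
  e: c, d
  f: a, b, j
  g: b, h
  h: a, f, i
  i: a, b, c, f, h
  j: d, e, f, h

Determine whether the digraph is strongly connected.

There is no directed path from b to i, so the graph is not strongly connected.

No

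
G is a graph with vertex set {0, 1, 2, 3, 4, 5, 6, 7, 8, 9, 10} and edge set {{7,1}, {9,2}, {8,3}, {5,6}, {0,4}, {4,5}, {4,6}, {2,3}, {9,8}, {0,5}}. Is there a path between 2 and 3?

Yes

From 2 we can reach 2, 3, 8, 9, which includes 3.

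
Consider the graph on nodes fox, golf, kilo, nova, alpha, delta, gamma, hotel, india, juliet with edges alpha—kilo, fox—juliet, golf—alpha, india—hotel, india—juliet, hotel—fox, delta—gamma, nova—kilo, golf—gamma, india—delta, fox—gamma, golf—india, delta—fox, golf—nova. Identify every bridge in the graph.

none

The edges on the cycle india-delta-gamma-fox-hotel-india are not bridges since each lies on that cycle.
Every edge lies on some cycle, so there are no bridges.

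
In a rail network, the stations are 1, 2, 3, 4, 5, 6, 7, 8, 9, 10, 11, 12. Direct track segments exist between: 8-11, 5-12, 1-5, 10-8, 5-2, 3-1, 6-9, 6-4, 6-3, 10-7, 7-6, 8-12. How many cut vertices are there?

Removing 5 increases the component count from 1 to 2, so 5 is a cut vertex.
Removing 6 increases the component count from 1 to 3, so 6 is a cut vertex.
Removing 8 increases the component count from 1 to 2, so 8 is a cut vertex.
By contrast removing 7 leaves 1 component; it is not a cut vertex. No other vertex is a cut vertex either.

3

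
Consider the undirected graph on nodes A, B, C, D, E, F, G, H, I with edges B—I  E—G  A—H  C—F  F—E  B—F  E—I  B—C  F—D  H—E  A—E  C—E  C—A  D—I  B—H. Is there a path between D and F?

From D we can reach A, B, C, D, E, F, G, H, I, which includes F.

Yes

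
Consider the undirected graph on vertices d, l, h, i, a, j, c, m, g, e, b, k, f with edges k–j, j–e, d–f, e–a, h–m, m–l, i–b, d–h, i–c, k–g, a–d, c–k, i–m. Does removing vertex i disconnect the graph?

Yes

Deleting i raises the number of components from 1 to 2, so i is a cut vertex.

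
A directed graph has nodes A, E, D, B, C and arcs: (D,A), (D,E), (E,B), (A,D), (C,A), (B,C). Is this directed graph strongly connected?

From C we can reach every vertex (A, B, C, D, E), and every vertex can reach C (A, B, C, D, E). So the whole graph is one strongly connected component.

Yes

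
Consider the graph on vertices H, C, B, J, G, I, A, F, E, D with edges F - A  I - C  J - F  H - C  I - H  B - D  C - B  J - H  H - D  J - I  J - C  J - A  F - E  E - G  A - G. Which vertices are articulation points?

J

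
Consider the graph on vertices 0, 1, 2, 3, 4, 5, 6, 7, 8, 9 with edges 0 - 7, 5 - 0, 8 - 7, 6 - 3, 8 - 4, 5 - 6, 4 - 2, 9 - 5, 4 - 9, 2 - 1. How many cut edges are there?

4

The edges on the cycle 8-4-9-5-0-7-8 are not bridges since each lies on that cycle.
But removing 5 - 6 disconnects 5 from 6; removing 3 - 6 disconnects 3 from 6; removing 4 - 2 disconnects 4 from 2; removing 1 - 2 disconnects 1 from 2 — these are bridges.
That makes 4 bridges.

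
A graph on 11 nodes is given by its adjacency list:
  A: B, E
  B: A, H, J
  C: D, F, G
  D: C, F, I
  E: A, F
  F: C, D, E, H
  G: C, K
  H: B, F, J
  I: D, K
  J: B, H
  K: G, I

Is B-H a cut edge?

No

After removing B-H, the path B-J-H still connects them, so the edge is not a bridge.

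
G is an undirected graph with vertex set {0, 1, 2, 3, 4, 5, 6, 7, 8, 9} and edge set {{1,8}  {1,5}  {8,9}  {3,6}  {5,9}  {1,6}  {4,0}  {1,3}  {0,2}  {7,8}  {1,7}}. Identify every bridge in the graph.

The edges on the cycle 1-3-6-1 are not bridges since each lies on that cycle.
But removing 0–2 disconnects 0 from 2; removing 0–4 disconnects 0 from 4 — these are bridges.

0-2, 0-4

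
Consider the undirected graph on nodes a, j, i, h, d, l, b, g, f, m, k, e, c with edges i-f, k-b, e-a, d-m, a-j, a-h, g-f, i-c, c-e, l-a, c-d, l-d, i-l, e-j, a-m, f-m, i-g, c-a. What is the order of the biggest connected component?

11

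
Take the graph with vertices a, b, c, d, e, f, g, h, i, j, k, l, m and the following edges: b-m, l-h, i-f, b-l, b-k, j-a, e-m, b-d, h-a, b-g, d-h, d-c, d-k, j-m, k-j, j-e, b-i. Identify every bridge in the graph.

b-g, b-i, c-d, f-i

The edges on the cycle b-d-h-a-j-k-b are not bridges since each lies on that cycle.
But removing b-i disconnects b from i; removing f-i disconnects f from i; removing d-c disconnects d from c; removing b-g disconnects b from g — these are bridges.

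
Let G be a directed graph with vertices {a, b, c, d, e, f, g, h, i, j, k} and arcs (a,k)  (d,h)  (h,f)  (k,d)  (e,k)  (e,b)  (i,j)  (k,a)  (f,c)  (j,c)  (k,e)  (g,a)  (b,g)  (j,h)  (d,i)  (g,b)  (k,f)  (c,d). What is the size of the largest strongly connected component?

6

{c, d, f, h, i, j} are all mutually reachable — one SCC of size 6.
{a, b, e, g, k} are all mutually reachable — one SCC of size 5.
The largest has 6 vertices.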